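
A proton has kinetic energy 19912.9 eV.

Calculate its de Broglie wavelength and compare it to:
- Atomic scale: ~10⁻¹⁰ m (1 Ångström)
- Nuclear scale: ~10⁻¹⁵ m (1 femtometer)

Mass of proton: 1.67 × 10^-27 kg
λ = 2.03 × 10^-13 m, which is between nuclear and atomic scales.

Using λ = h/√(2mKE):

KE = 19912.9 eV = 3.190 × 10^-15 J

λ = h/√(2mKE)
λ = (6.626 × 10^-34 J·s) / √(2 × 1.67 × 10^-27 kg × 3.190 × 10^-15 J)
λ = 2.03 × 10^-13 m

Comparison:
- Atomic scale (10⁻¹⁰ m): λ is 0.002× this size
- Nuclear scale (10⁻¹⁵ m): λ is 2e+02× this size

The wavelength is between nuclear and atomic scales.

This wavelength is appropriate for probing atomic structure but too large for nuclear physics experiments.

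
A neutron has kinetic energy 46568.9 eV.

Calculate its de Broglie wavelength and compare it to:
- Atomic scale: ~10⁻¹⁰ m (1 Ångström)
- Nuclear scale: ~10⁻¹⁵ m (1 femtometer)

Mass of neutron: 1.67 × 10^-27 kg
λ = 1.33 × 10^-13 m, which is between nuclear and atomic scales.

Using λ = h/√(2mKE):

KE = 46568.9 eV = 7.461 × 10^-15 J

λ = h/√(2mKE)
λ = (6.626 × 10^-34 J·s) / √(2 × 1.67 × 10^-27 kg × 7.461 × 10^-15 J)
λ = 1.33 × 10^-13 m

Comparison:
- Atomic scale (10⁻¹⁰ m): λ is 0.0013× this size
- Nuclear scale (10⁻¹⁵ m): λ is 1.3e+02× this size

The wavelength is between nuclear and atomic scales.

This wavelength is appropriate for probing atomic structure but too large for nuclear physics experiments.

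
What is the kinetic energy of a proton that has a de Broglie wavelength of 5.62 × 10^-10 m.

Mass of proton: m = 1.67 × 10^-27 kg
4.16 × 10^-22 J (or 2.60 × 10^-3 eV)

From λ = h/√(2mKE), we solve for KE:

λ² = h²/(2mKE)
KE = h²/(2mλ²)
KE = (6.626 × 10^-34 J·s)² / (2 × 1.67 × 10^-27 kg × (5.62 × 10^-10 m)²)
KE = 4.16 × 10^-22 J
KE = 2.60 × 10^-3 eV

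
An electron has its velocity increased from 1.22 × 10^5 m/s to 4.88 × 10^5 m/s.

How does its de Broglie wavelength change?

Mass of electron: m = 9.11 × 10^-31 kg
The wavelength decreases by a factor of 4.

Using λ = h/(mv):

Initial wavelength: λ₁ = h/(mv₁) = 5.96 × 10^-9 m
Final wavelength: λ₂ = h/(mv₂) = 1.49 × 10^-9 m

Since λ ∝ 1/v, when velocity increases by a factor of 4, the wavelength decreases by a factor of 4.

λ₂/λ₁ = v₁/v₂ = 1/4

The wavelength decreases by a factor of 4.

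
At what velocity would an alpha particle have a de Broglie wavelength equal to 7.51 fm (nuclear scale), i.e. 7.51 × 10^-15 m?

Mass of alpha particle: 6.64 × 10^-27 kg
1.33 × 10^7 m/s

From λ = h/(mv), solve for v:

v = h/(mλ)
v = (6.626 × 10^-34 J·s) / (6.64 × 10^-27 kg × 7.51 × 10^-15 m)
v = 1.33 × 10^7 m/s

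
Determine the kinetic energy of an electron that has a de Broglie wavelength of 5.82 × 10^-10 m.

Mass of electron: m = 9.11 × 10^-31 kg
7.11 × 10^-19 J (or 4.44 eV)

From λ = h/√(2mKE), we solve for KE:

λ² = h²/(2mKE)
KE = h²/(2mλ²)
KE = (6.626 × 10^-34 J·s)² / (2 × 9.11 × 10^-31 kg × (5.82 × 10^-10 m)²)
KE = 7.11 × 10^-19 J
KE = 4.44 eV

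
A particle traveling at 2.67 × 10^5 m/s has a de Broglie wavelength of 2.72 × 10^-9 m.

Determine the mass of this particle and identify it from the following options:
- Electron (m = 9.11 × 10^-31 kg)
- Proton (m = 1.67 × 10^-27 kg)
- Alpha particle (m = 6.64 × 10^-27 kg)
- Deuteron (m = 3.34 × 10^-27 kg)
The particle is an electron.

From λ = h/(mv), solve for mass:

m = h/(λv)
m = (6.626 × 10^-34 J·s) / (2.72 × 10^-9 m × 2.67 × 10^5 m/s)
m = 9.12 × 10^-31 kg

Comparing with the listed masses, this is closest to an electron.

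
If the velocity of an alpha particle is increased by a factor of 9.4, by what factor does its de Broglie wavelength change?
The wavelength decreases by a factor of 9.4.

From λ = h/(mv), the wavelength is inversely proportional to velocity:

λ ∝ 1/v

If v → 9.4v, then λ → λ/9.4

When velocity is increased by a factor of 9.4, the wavelength decreases by a factor of 9.4.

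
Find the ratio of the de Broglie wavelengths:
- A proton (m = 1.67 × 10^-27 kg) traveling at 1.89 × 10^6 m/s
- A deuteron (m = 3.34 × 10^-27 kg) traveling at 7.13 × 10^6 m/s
λ₁/λ₂ = 7.54

Using λ = h/(mv):

λ₁ = h/(m₁v₁) = 2.10 × 10^-13 m
λ₂ = h/(m₂v₂) = 2.78 × 10^-14 m

Ratio λ₁/λ₂ = (m₂v₂)/(m₁v₁)
         = (3.34 × 10^-27 kg × 7.13 × 10^6 m/s) / (1.67 × 10^-27 kg × 1.89 × 10^6 m/s)
         = 7.54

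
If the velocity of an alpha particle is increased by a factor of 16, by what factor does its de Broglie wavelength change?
The wavelength decreases by a factor of 16.

From λ = h/(mv), the wavelength is inversely proportional to velocity:

λ ∝ 1/v

If v → 16v, then λ → λ/16

When velocity is increased by a factor of 16, the wavelength decreases by a factor of 16.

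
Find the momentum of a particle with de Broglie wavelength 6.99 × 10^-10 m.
9.48 × 10^-25 kg·m/s

From the de Broglie relation λ = h/p, we solve for p:

p = h/λ
p = (6.626 × 10^-34 J·s) / (6.99 × 10^-10 m)
p = 9.48 × 10^-25 kg·m/s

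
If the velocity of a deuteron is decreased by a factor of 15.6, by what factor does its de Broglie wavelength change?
The wavelength increases by a factor of 15.6.

From λ = h/(mv), the wavelength is inversely proportional to velocity:

λ ∝ 1/v

If v → v/15.6, then λ → 15.6λ

When velocity is decreased by a factor of 15.6, the wavelength increases by a factor of 15.6.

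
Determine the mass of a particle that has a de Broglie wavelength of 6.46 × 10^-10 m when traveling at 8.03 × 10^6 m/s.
1.28 × 10^-31 kg

From the de Broglie relation λ = h/(mv), we solve for m:

m = h/(λv)
m = (6.626 × 10^-34 J·s) / (6.46 × 10^-10 m × 8.03 × 10^6 m/s)
m = 1.28 × 10^-31 kg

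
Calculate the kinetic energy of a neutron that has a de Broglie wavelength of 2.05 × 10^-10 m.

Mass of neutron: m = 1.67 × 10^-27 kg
3.13 × 10^-21 J (or 0.0195 eV)

From λ = h/√(2mKE), we solve for KE:

λ² = h²/(2mKE)
KE = h²/(2mλ²)
KE = (6.626 × 10^-34 J·s)² / (2 × 1.67 × 10^-27 kg × (2.05 × 10^-10 m)²)
KE = 3.13 × 10^-21 J
KE = 0.0195 eV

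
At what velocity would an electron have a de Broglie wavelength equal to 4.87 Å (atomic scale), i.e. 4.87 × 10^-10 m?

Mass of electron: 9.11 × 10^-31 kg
1.49 × 10^6 m/s

From λ = h/(mv), solve for v:

v = h/(mλ)
v = (6.626 × 10^-34 J·s) / (9.11 × 10^-31 kg × 4.87 × 10^-10 m)
v = 1.49 × 10^6 m/s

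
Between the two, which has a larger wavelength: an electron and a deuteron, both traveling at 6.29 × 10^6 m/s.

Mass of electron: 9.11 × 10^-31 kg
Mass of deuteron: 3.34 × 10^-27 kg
The electron has the longer wavelength.

Using λ = h/(mv), since both particles have the same velocity, the wavelength depends only on mass.

For electron: λ₁ = h/(m₁v) = 1.16 × 10^-10 m
For deuteron: λ₂ = h/(m₂v) = 3.15 × 10^-14 m

Since λ ∝ 1/m at constant velocity, the lighter particle has the longer wavelength.

The electron has the longer de Broglie wavelength.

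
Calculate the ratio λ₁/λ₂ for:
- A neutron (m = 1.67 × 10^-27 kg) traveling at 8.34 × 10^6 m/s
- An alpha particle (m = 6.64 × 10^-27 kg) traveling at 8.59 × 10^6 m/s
λ₁/λ₂ = 4.10

Using λ = h/(mv):

λ₁ = h/(m₁v₁) = 4.76 × 10^-14 m
λ₂ = h/(m₂v₂) = 1.16 × 10^-14 m

Ratio λ₁/λ₂ = (m₂v₂)/(m₁v₁)
         = (6.64 × 10^-27 kg × 8.59 × 10^6 m/s) / (1.67 × 10^-27 kg × 8.34 × 10^6 m/s)
         = 4.10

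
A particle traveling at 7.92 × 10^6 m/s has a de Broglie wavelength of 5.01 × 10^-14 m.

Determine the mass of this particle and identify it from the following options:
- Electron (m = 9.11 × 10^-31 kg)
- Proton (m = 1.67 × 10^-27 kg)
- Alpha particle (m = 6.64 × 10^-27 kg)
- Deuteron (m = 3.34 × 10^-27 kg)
The particle is a proton.

From λ = h/(mv), solve for mass:

m = h/(λv)
m = (6.626 × 10^-34 J·s) / (5.01 × 10^-14 m × 7.92 × 10^6 m/s)
m = 1.67 × 10^-27 kg

Comparing with the listed masses, this is closest to a proton.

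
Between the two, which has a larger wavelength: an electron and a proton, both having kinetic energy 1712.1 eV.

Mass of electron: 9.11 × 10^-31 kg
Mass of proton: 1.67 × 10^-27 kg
The electron has the longer wavelength.

Using λ = h/√(2mKE):

For electron: λ₁ = h/√(2m₁KE) = 2.96 × 10^-11 m
For proton: λ₂ = h/√(2m₂KE) = 6.92 × 10^-13 m

Since λ ∝ 1/√m at constant kinetic energy, the lighter particle has the longer wavelength.

The electron has the longer de Broglie wavelength.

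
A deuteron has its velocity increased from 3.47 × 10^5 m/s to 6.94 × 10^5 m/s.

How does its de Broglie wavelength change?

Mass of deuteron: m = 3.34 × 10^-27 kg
The wavelength decreases by a factor of 2.

Using λ = h/(mv):

Initial wavelength: λ₁ = h/(mv₁) = 5.72 × 10^-13 m
Final wavelength: λ₂ = h/(mv₂) = 2.86 × 10^-13 m

Since λ ∝ 1/v, when velocity increases by a factor of 2, the wavelength decreases by a factor of 2.

λ₂/λ₁ = v₁/v₂ = 1/2

The wavelength decreases by a factor of 2.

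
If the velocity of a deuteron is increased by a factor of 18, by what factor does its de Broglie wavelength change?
The wavelength decreases by a factor of 18.

From λ = h/(mv), the wavelength is inversely proportional to velocity:

λ ∝ 1/v

If v → 18v, then λ → λ/18

When velocity is increased by a factor of 18, the wavelength decreases by a factor of 18.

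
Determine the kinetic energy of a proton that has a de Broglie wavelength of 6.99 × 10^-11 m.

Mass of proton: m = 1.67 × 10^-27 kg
2.69 × 10^-20 J (or 0.168 eV)

From λ = h/√(2mKE), we solve for KE:

λ² = h²/(2mKE)
KE = h²/(2mλ²)
KE = (6.626 × 10^-34 J·s)² / (2 × 1.67 × 10^-27 kg × (6.99 × 10^-11 m)²)
KE = 2.69 × 10^-20 J
KE = 0.168 eV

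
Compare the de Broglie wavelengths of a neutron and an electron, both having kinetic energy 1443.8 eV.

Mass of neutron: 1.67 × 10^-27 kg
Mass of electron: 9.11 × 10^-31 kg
The electron has the longer wavelength.

Using λ = h/√(2mKE):

For neutron: λ₁ = h/√(2m₁KE) = 7.54 × 10^-13 m
For electron: λ₂ = h/√(2m₂KE) = 3.23 × 10^-11 m

Since λ ∝ 1/√m at constant kinetic energy, the lighter particle has the longer wavelength.

The electron has the longer de Broglie wavelength.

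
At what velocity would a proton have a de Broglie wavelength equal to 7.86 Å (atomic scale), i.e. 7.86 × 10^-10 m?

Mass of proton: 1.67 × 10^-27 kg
5.05 × 10^2 m/s

From λ = h/(mv), solve for v:

v = h/(mλ)
v = (6.626 × 10^-34 J·s) / (1.67 × 10^-27 kg × 7.86 × 10^-10 m)
v = 5.05 × 10^2 m/s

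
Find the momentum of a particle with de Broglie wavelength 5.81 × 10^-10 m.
1.14 × 10^-24 kg·m/s

From the de Broglie relation λ = h/p, we solve for p:

p = h/λ
p = (6.626 × 10^-34 J·s) / (5.81 × 10^-10 m)
p = 1.14 × 10^-24 kg·m/s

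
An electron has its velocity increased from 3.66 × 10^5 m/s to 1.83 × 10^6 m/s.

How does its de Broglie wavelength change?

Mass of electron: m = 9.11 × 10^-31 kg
The wavelength decreases by a factor of 5.

Using λ = h/(mv):

Initial wavelength: λ₁ = h/(mv₁) = 1.99 × 10^-9 m
Final wavelength: λ₂ = h/(mv₂) = 3.97 × 10^-10 m

Since λ ∝ 1/v, when velocity increases by a factor of 5, the wavelength decreases by a factor of 5.

λ₂/λ₁ = v₁/v₂ = 1/5

The wavelength decreases by a factor of 5.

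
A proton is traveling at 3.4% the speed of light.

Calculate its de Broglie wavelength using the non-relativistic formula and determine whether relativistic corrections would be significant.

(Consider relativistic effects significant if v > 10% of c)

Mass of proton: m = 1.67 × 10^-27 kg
No, relativistic corrections are not needed.

Using the non-relativistic de Broglie formula λ = h/(mv):

v = 3.4% × c = 1.019 × 10^7 m/s

λ = h/(mv)
λ = (6.626 × 10^-34 J·s) / (1.67 × 10^-27 kg × 1.019 × 10^7 m/s)
λ = 3.89 × 10^-14 m

Since v = 3.4% of c < 10% of c, relativistic corrections are NOT significant and this non-relativistic result is a good approximation.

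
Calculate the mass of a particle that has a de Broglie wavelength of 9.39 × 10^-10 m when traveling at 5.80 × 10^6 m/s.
1.22 × 10^-31 kg

From the de Broglie relation λ = h/(mv), we solve for m:

m = h/(λv)
m = (6.626 × 10^-34 J·s) / (9.39 × 10^-10 m × 5.80 × 10^6 m/s)
m = 1.22 × 10^-31 kg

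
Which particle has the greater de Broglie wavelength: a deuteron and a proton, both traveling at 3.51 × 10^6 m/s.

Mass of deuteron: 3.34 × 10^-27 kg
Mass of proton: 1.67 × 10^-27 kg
The proton has the longer wavelength.

Using λ = h/(mv), since both particles have the same velocity, the wavelength depends only on mass.

For deuteron: λ₁ = h/(m₁v) = 5.65 × 10^-14 m
For proton: λ₂ = h/(m₂v) = 1.13 × 10^-13 m

Since λ ∝ 1/m at constant velocity, the lighter particle has the longer wavelength.

The proton has the longer de Broglie wavelength.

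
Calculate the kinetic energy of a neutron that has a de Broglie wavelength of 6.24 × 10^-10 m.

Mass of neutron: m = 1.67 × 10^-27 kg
3.38 × 10^-22 J (or 2.11 × 10^-3 eV)

From λ = h/√(2mKE), we solve for KE:

λ² = h²/(2mKE)
KE = h²/(2mλ²)
KE = (6.626 × 10^-34 J·s)² / (2 × 1.67 × 10^-27 kg × (6.24 × 10^-10 m)²)
KE = 3.38 × 10^-22 J
KE = 2.11 × 10^-3 eV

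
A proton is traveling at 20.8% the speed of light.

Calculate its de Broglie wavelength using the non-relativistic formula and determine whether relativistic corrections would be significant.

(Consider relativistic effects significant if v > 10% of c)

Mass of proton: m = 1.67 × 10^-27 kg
Yes, relativistic corrections are needed.

Using the non-relativistic de Broglie formula λ = h/(mv):

v = 20.8% × c = 6.236 × 10^7 m/s

λ = h/(mv)
λ = (6.626 × 10^-34 J·s) / (1.67 × 10^-27 kg × 6.236 × 10^7 m/s)
λ = 6.36 × 10^-15 m

Since v = 20.8% of c > 10% of c, relativistic corrections ARE significant and the actual wavelength would differ from this non-relativistic estimate.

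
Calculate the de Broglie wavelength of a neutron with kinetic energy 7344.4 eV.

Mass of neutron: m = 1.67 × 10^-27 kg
3.34 × 10^-13 m

Using λ = h/√(2mKE):

First convert KE to Joules: KE = 7344.4 eV = 1.177 × 10^-15 J

λ = h/√(2mKE)
λ = (6.626 × 10^-34 J·s) / √(2 × 1.67 × 10^-27 kg × 1.177 × 10^-15 J)
λ = 3.34 × 10^-13 m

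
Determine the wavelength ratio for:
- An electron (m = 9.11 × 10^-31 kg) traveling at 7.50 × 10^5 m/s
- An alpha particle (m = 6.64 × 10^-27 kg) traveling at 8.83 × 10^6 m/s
λ₁/λ₂ = 8.58 × 10^4

Using λ = h/(mv):

λ₁ = h/(m₁v₁) = 9.70 × 10^-10 m
λ₂ = h/(m₂v₂) = 1.13 × 10^-14 m

Ratio λ₁/λ₂ = (m₂v₂)/(m₁v₁)
         = (6.64 × 10^-27 kg × 8.83 × 10^6 m/s) / (9.11 × 10^-31 kg × 7.50 × 10^5 m/s)
         = 8.58 × 10^4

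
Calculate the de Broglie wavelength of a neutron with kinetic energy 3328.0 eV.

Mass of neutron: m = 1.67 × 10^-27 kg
4.97 × 10^-13 m

Using λ = h/√(2mKE):

First convert KE to Joules: KE = 3328.0 eV = 5.332 × 10^-16 J

λ = h/√(2mKE)
λ = (6.626 × 10^-34 J·s) / √(2 × 1.67 × 10^-27 kg × 5.332 × 10^-16 J)
λ = 4.97 × 10^-13 m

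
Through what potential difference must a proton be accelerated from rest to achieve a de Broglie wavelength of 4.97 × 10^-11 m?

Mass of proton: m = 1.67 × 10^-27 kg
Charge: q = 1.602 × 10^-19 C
3.32 × 10^-1 V

From λ = h/√(2mqV), we solve for V:

λ² = h²/(2mqV)
V = h²/(2mqλ²)
V = (6.626 × 10^-34 J·s)² / (2 × 1.67 × 10^-27 kg × 1.602 × 10^-19 C × (4.97 × 10^-11 m)²)
V = 3.32 × 10^-1 V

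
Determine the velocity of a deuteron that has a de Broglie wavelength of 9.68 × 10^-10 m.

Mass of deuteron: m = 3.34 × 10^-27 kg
2.05 × 10^2 m/s

From the de Broglie relation λ = h/(mv), we solve for v:

v = h/(mλ)
v = (6.626 × 10^-34 J·s) / (3.34 × 10^-27 kg × 9.68 × 10^-10 m)
v = 2.05 × 10^2 m/s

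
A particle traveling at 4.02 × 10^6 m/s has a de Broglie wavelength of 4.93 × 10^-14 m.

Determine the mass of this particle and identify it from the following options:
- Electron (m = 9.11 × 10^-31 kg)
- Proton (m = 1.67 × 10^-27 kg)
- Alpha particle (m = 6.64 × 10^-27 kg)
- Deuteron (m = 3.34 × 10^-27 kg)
The particle is a deuteron.

From λ = h/(mv), solve for mass:

m = h/(λv)
m = (6.626 × 10^-34 J·s) / (4.93 × 10^-14 m × 4.02 × 10^6 m/s)
m = 3.34 × 10^-27 kg

Comparing with the listed masses, this is closest to a deuteron.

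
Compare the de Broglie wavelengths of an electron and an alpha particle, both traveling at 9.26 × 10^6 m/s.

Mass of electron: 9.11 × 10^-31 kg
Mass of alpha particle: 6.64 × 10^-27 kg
The electron has the longer wavelength.

Using λ = h/(mv), since both particles have the same velocity, the wavelength depends only on mass.

For electron: λ₁ = h/(m₁v) = 7.85 × 10^-11 m
For alpha particle: λ₂ = h/(m₂v) = 1.08 × 10^-14 m

Since λ ∝ 1/m at constant velocity, the lighter particle has the longer wavelength.

The electron has the longer de Broglie wavelength.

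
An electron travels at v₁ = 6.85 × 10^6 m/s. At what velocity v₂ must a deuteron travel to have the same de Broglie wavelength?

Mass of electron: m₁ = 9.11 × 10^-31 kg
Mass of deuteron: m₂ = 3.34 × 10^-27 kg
v₂ = 1.87 × 10^3 m/s

For equal de Broglie wavelengths: λ₁ = λ₂

h/(m₁v₁) = h/(m₂v₂)
m₁v₁ = m₂v₂
v₂ = v₁ · (m₁/m₂)

v₂ = 6.85 × 10^6 m/s × (9.11 × 10^-31 kg / 3.34 × 10^-27 kg)
v₂ = 1.87 × 10^3 m/s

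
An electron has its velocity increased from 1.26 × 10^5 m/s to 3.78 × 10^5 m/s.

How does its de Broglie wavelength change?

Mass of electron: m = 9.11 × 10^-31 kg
The wavelength decreases by a factor of 3.

Using λ = h/(mv):

Initial wavelength: λ₁ = h/(mv₁) = 5.77 × 10^-9 m
Final wavelength: λ₂ = h/(mv₂) = 1.92 × 10^-9 m

Since λ ∝ 1/v, when velocity increases by a factor of 3, the wavelength decreases by a factor of 3.

λ₂/λ₁ = v₁/v₂ = 1/3

The wavelength decreases by a factor of 3.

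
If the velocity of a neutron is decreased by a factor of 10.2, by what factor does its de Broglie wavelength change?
The wavelength increases by a factor of 10.2.

From λ = h/(mv), the wavelength is inversely proportional to velocity:

λ ∝ 1/v

If v → v/10.2, then λ → 10.2λ

When velocity is decreased by a factor of 10.2, the wavelength increases by a factor of 10.2.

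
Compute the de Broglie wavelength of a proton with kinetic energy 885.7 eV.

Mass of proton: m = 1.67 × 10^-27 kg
9.62 × 10^-13 m

Using λ = h/√(2mKE):

First convert KE to Joules: KE = 885.7 eV = 1.419 × 10^-16 J

λ = h/√(2mKE)
λ = (6.626 × 10^-34 J·s) / √(2 × 1.67 × 10^-27 kg × 1.419 × 10^-16 J)
λ = 9.62 × 10^-13 m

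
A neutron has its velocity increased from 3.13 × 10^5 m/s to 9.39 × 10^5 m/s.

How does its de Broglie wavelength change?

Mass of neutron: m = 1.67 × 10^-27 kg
The wavelength decreases by a factor of 3.

Using λ = h/(mv):

Initial wavelength: λ₁ = h/(mv₁) = 1.27 × 10^-12 m
Final wavelength: λ₂ = h/(mv₂) = 4.23 × 10^-13 m

Since λ ∝ 1/v, when velocity increases by a factor of 3, the wavelength decreases by a factor of 3.

λ₂/λ₁ = v₁/v₂ = 1/3

The wavelength decreases by a factor of 3.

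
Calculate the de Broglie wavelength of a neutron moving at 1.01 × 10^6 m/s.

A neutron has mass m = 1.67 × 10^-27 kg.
3.93 × 10^-13 m

Using the de Broglie relation λ = h/(mv):

λ = h/(mv)
λ = (6.626 × 10^-34 J·s) / (1.67 × 10^-27 kg × 1.01 × 10^6 m/s)
λ = 3.93 × 10^-13 m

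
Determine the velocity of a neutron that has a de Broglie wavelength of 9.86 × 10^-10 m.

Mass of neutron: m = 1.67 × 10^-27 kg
4.02 × 10^2 m/s

From the de Broglie relation λ = h/(mv), we solve for v:

v = h/(mλ)
v = (6.626 × 10^-34 J·s) / (1.67 × 10^-27 kg × 9.86 × 10^-10 m)
v = 4.02 × 10^2 m/s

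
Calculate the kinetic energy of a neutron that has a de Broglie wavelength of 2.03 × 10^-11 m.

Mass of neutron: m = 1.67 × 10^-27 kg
3.19 × 10^-19 J (or 1.99 eV)

From λ = h/√(2mKE), we solve for KE:

λ² = h²/(2mKE)
KE = h²/(2mλ²)
KE = (6.626 × 10^-34 J·s)² / (2 × 1.67 × 10^-27 kg × (2.03 × 10^-11 m)²)
KE = 3.19 × 10^-19 J
KE = 1.99 eV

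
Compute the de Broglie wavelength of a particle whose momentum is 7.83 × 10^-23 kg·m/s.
8.46 × 10^-12 m

Using the de Broglie relation λ = h/p:

λ = h/p
λ = (6.626 × 10^-34 J·s) / (7.83 × 10^-23 kg·m/s)
λ = 8.46 × 10^-12 m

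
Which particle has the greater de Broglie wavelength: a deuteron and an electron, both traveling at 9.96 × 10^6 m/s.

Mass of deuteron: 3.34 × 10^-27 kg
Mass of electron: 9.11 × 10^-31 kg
The electron has the longer wavelength.

Using λ = h/(mv), since both particles have the same velocity, the wavelength depends only on mass.

For deuteron: λ₁ = h/(m₁v) = 1.99 × 10^-14 m
For electron: λ₂ = h/(m₂v) = 7.30 × 10^-11 m

Since λ ∝ 1/m at constant velocity, the lighter particle has the longer wavelength.

The electron has the longer de Broglie wavelength.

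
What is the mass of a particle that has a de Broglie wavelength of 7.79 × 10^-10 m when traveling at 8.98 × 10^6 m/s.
9.47 × 10^-32 kg

From the de Broglie relation λ = h/(mv), we solve for m:

m = h/(λv)
m = (6.626 × 10^-34 J·s) / (7.79 × 10^-10 m × 8.98 × 10^6 m/s)
m = 9.47 × 10^-32 kg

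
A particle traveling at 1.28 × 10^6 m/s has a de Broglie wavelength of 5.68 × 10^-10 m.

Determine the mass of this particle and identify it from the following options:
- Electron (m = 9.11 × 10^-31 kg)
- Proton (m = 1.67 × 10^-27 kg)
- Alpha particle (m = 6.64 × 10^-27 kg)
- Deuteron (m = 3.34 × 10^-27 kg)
The particle is an electron.

From λ = h/(mv), solve for mass:

m = h/(λv)
m = (6.626 × 10^-34 J·s) / (5.68 × 10^-10 m × 1.28 × 10^6 m/s)
m = 9.11 × 10^-31 kg

Comparing with the listed masses, this is closest to an electron.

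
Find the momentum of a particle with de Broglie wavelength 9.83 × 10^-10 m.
6.74 × 10^-25 kg·m/s

From the de Broglie relation λ = h/p, we solve for p:

p = h/λ
p = (6.626 × 10^-34 J·s) / (9.83 × 10^-10 m)
p = 6.74 × 10^-25 kg·m/s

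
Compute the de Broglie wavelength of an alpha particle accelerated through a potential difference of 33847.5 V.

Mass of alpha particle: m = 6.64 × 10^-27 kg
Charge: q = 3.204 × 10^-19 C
5.52 × 10^-14 m

When a particle is accelerated through voltage V, it gains kinetic energy KE = qV.

The de Broglie wavelength is then λ = h/√(2mqV):

λ = h/√(2mqV)
λ = (6.626 × 10^-34 J·s) / √(2 × 6.64 × 10^-27 kg × 3.204 × 10^-19 C × 33847.5 V)
λ = 5.52 × 10^-14 m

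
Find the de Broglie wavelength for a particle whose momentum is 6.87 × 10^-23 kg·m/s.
9.64 × 10^-12 m

Using the de Broglie relation λ = h/p:

λ = h/p
λ = (6.626 × 10^-34 J·s) / (6.87 × 10^-23 kg·m/s)
λ = 9.64 × 10^-12 m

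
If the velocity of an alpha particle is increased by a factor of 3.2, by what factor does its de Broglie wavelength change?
The wavelength decreases by a factor of 3.2.

From λ = h/(mv), the wavelength is inversely proportional to velocity:

λ ∝ 1/v

If v → 3.2v, then λ → λ/3.2

When velocity is increased by a factor of 3.2, the wavelength decreases by a factor of 3.2.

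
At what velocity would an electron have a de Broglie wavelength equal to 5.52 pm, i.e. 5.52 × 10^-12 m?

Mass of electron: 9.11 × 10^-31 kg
1.32 × 10^8 m/s

From λ = h/(mv), solve for v:

v = h/(mλ)
v = (6.626 × 10^-34 J·s) / (9.11 × 10^-31 kg × 5.52 × 10^-12 m)
v = 1.32 × 10^8 m/s

Note: This velocity is 44.0% of the speed of light, so relativistic corrections would be needed for a more accurate calculation.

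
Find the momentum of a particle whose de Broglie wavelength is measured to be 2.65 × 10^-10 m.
2.50 × 10^-24 kg·m/s

From the de Broglie relation λ = h/p, we solve for p:

p = h/λ
p = (6.626 × 10^-34 J·s) / (2.65 × 10^-10 m)
p = 2.50 × 10^-24 kg·m/s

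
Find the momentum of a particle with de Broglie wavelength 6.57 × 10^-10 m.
1.01 × 10^-24 kg·m/s

From the de Broglie relation λ = h/p, we solve for p:

p = h/λ
p = (6.626 × 10^-34 J·s) / (6.57 × 10^-10 m)
p = 1.01 × 10^-24 kg·m/s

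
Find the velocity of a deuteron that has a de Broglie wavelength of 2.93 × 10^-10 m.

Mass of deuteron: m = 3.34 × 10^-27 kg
6.77 × 10^2 m/s

From the de Broglie relation λ = h/(mv), we solve for v:

v = h/(mλ)
v = (6.626 × 10^-34 J·s) / (3.34 × 10^-27 kg × 2.93 × 10^-10 m)
v = 6.77 × 10^2 m/s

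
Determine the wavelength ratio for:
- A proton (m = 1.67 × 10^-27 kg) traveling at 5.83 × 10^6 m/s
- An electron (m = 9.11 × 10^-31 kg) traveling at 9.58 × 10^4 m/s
λ₁/λ₂ = 8.96 × 10^-6

Using λ = h/(mv):

λ₁ = h/(m₁v₁) = 6.81 × 10^-14 m
λ₂ = h/(m₂v₂) = 7.59 × 10^-9 m

Ratio λ₁/λ₂ = (m₂v₂)/(m₁v₁)
         = (9.11 × 10^-31 kg × 9.58 × 10^4 m/s) / (1.67 × 10^-27 kg × 5.83 × 10^6 m/s)
         = 8.96 × 10^-6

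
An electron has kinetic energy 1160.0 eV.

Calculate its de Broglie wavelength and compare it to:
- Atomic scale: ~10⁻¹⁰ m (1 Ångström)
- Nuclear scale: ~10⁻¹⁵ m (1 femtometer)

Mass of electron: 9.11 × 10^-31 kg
λ = 3.60 × 10^-11 m, which is between nuclear and atomic scales.

Using λ = h/√(2mKE):

KE = 1160.0 eV = 1.859 × 10^-16 J

λ = h/√(2mKE)
λ = (6.626 × 10^-34 J·s) / √(2 × 9.11 × 10^-31 kg × 1.859 × 10^-16 J)
λ = 3.60 × 10^-11 m

Comparison:
- Atomic scale (10⁻¹⁰ m): λ is 0.36× this size
- Nuclear scale (10⁻¹⁵ m): λ is 3.6e+04× this size

The wavelength is between nuclear and atomic scales.

This wavelength is appropriate for probing atomic structure but too large for nuclear physics experiments.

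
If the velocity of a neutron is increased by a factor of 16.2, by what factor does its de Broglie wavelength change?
The wavelength decreases by a factor of 16.2.

From λ = h/(mv), the wavelength is inversely proportional to velocity:

λ ∝ 1/v

If v → 16.2v, then λ → λ/16.2

When velocity is increased by a factor of 16.2, the wavelength decreases by a factor of 16.2.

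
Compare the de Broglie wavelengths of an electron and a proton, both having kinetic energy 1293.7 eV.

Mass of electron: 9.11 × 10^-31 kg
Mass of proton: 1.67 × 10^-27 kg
The electron has the longer wavelength.

Using λ = h/√(2mKE):

For electron: λ₁ = h/√(2m₁KE) = 3.41 × 10^-11 m
For proton: λ₂ = h/√(2m₂KE) = 7.96 × 10^-13 m

Since λ ∝ 1/√m at constant kinetic energy, the lighter particle has the longer wavelength.

The electron has the longer de Broglie wavelength.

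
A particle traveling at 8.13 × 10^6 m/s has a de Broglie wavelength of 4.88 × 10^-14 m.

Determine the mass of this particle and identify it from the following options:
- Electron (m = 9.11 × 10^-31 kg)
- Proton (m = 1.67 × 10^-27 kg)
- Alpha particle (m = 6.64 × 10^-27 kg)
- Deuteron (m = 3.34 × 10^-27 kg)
The particle is a proton.

From λ = h/(mv), solve for mass:

m = h/(λv)
m = (6.626 × 10^-34 J·s) / (4.88 × 10^-14 m × 8.13 × 10^6 m/s)
m = 1.67 × 10^-27 kg

Comparing with the listed masses, this is closest to a proton.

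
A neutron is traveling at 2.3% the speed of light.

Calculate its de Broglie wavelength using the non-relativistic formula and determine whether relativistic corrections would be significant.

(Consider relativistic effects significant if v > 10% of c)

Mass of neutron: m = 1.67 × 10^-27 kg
No, relativistic corrections are not needed.

Using the non-relativistic de Broglie formula λ = h/(mv):

v = 2.3% × c = 6.895 × 10^6 m/s

λ = h/(mv)
λ = (6.626 × 10^-34 J·s) / (1.67 × 10^-27 kg × 6.895 × 10^6 m/s)
λ = 5.75 × 10^-14 m

Since v = 2.3% of c < 10% of c, relativistic corrections are NOT significant and this non-relativistic result is a good approximation.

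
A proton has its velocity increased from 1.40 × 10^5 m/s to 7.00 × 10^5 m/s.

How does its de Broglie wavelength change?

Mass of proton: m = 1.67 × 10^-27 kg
The wavelength decreases by a factor of 5.

Using λ = h/(mv):

Initial wavelength: λ₁ = h/(mv₁) = 2.83 × 10^-12 m
Final wavelength: λ₂ = h/(mv₂) = 5.67 × 10^-13 m

Since λ ∝ 1/v, when velocity increases by a factor of 5, the wavelength decreases by a factor of 5.

λ₂/λ₁ = v₁/v₂ = 1/5

The wavelength decreases by a factor of 5.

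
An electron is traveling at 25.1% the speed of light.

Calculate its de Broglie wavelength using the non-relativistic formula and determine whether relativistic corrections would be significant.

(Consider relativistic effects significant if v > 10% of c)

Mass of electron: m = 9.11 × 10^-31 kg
Yes, relativistic corrections are needed.

Using the non-relativistic de Broglie formula λ = h/(mv):

v = 25.1% × c = 7.525 × 10^7 m/s

λ = h/(mv)
λ = (6.626 × 10^-34 J·s) / (9.11 × 10^-31 kg × 7.525 × 10^7 m/s)
λ = 9.67 × 10^-12 m

Since v = 25.1% of c > 10% of c, relativistic corrections ARE significant and the actual wavelength would differ from this non-relativistic estimate.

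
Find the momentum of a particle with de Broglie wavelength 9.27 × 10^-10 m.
7.15 × 10^-25 kg·m/s

From the de Broglie relation λ = h/p, we solve for p:

p = h/λ
p = (6.626 × 10^-34 J·s) / (9.27 × 10^-10 m)
p = 7.15 × 10^-25 kg·m/s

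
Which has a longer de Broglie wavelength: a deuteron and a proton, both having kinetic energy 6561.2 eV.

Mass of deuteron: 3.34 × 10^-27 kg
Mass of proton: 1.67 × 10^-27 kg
The proton has the longer wavelength.

Using λ = h/√(2mKE):

For deuteron: λ₁ = h/√(2m₁KE) = 2.50 × 10^-13 m
For proton: λ₂ = h/√(2m₂KE) = 3.54 × 10^-13 m

Since λ ∝ 1/√m at constant kinetic energy, the lighter particle has the longer wavelength.

The proton has the longer de Broglie wavelength.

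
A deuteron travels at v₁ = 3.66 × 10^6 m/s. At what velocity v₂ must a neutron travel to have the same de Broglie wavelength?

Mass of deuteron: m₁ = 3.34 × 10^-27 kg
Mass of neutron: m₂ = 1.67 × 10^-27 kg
v₂ = 7.32 × 10^6 m/s

For equal de Broglie wavelengths: λ₁ = λ₂

h/(m₁v₁) = h/(m₂v₂)
m₁v₁ = m₂v₂
v₂ = v₁ · (m₁/m₂)

v₂ = 3.66 × 10^6 m/s × (3.34 × 10^-27 kg / 1.67 × 10^-27 kg)
v₂ = 7.32 × 10^6 m/s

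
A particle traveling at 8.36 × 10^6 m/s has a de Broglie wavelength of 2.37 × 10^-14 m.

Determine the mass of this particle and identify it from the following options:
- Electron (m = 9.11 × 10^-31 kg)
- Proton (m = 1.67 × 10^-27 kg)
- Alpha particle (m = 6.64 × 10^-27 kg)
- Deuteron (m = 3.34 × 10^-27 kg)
The particle is a deuteron.

From λ = h/(mv), solve for mass:

m = h/(λv)
m = (6.626 × 10^-34 J·s) / (2.37 × 10^-14 m × 8.36 × 10^6 m/s)
m = 3.34 × 10^-27 kg

Comparing with the listed masses, this is closest to a deuteron.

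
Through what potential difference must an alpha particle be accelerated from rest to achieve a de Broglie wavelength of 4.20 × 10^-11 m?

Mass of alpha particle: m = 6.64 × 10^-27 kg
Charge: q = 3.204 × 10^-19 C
5.85 × 10^-2 V

From λ = h/√(2mqV), we solve for V:

λ² = h²/(2mqV)
V = h²/(2mqλ²)
V = (6.626 × 10^-34 J·s)² / (2 × 6.64 × 10^-27 kg × 3.204 × 10^-19 C × (4.20 × 10^-11 m)²)
V = 5.85 × 10^-2 V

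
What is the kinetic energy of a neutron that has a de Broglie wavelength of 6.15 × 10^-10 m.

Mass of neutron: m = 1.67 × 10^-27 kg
3.48 × 10^-22 J (or 2.17 × 10^-3 eV)

From λ = h/√(2mKE), we solve for KE:

λ² = h²/(2mKE)
KE = h²/(2mλ²)
KE = (6.626 × 10^-34 J·s)² / (2 × 1.67 × 10^-27 kg × (6.15 × 10^-10 m)²)
KE = 3.48 × 10^-22 J
KE = 2.17 × 10^-3 eV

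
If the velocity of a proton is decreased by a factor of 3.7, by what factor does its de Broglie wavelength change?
The wavelength increases by a factor of 3.7.

From λ = h/(mv), the wavelength is inversely proportional to velocity:

λ ∝ 1/v

If v → v/3.7, then λ → 3.7λ

When velocity is decreased by a factor of 3.7, the wavelength increases by a factor of 3.7.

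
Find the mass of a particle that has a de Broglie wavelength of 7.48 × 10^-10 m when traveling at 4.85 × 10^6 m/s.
1.83 × 10^-31 kg

From the de Broglie relation λ = h/(mv), we solve for m:

m = h/(λv)
m = (6.626 × 10^-34 J·s) / (7.48 × 10^-10 m × 4.85 × 10^6 m/s)
m = 1.83 × 10^-31 kg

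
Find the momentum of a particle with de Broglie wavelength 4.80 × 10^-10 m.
1.38 × 10^-24 kg·m/s

From the de Broglie relation λ = h/p, we solve for p:

p = h/λ
p = (6.626 × 10^-34 J·s) / (4.80 × 10^-10 m)
p = 1.38 × 10^-24 kg·m/s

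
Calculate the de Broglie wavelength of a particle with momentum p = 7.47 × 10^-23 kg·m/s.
8.87 × 10^-12 m

Using the de Broglie relation λ = h/p:

λ = h/p
λ = (6.626 × 10^-34 J·s) / (7.47 × 10^-23 kg·m/s)
λ = 8.87 × 10^-12 m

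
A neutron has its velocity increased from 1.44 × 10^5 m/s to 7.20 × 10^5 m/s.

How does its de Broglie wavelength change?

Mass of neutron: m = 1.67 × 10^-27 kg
The wavelength decreases by a factor of 5.

Using λ = h/(mv):

Initial wavelength: λ₁ = h/(mv₁) = 2.76 × 10^-12 m
Final wavelength: λ₂ = h/(mv₂) = 5.51 × 10^-13 m

Since λ ∝ 1/v, when velocity increases by a factor of 5, the wavelength decreases by a factor of 5.

λ₂/λ₁ = v₁/v₂ = 1/5

The wavelength decreases by a factor of 5.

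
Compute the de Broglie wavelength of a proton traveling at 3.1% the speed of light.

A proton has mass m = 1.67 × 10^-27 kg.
4.27 × 10^-14 m

Using the de Broglie relation λ = h/(mv):

v = 3.1% × c = 9.294 × 10^6 m/s

λ = h/(mv)
λ = (6.626 × 10^-34 J·s) / (1.67 × 10^-27 kg × 9.294 × 10^6 m/s)
λ = 4.27 × 10^-14 m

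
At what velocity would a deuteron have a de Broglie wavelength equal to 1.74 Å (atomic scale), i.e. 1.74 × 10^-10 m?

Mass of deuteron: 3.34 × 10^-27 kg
1.14 × 10^3 m/s

From λ = h/(mv), solve for v:

v = h/(mλ)
v = (6.626 × 10^-34 J·s) / (3.34 × 10^-27 kg × 1.74 × 10^-10 m)
v = 1.14 × 10^3 m/s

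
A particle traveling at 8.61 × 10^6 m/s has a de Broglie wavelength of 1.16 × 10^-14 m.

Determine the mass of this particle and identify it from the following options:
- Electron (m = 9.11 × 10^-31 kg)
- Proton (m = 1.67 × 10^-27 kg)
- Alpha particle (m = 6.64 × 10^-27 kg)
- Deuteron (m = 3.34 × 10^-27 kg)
The particle is an alpha particle.

From λ = h/(mv), solve for mass:

m = h/(λv)
m = (6.626 × 10^-34 J·s) / (1.16 × 10^-14 m × 8.61 × 10^6 m/s)
m = 6.63 × 10^-27 kg

Comparing with the listed masses, this is closest to an alpha particle.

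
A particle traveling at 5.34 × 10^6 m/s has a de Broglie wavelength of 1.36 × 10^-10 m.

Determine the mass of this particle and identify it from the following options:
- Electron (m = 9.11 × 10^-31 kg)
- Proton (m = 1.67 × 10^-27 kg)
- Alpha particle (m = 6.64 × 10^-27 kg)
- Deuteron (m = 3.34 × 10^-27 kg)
The particle is an electron.

From λ = h/(mv), solve for mass:

m = h/(λv)
m = (6.626 × 10^-34 J·s) / (1.36 × 10^-10 m × 5.34 × 10^6 m/s)
m = 9.12 × 10^-31 kg

Comparing with the listed masses, this is closest to an electron.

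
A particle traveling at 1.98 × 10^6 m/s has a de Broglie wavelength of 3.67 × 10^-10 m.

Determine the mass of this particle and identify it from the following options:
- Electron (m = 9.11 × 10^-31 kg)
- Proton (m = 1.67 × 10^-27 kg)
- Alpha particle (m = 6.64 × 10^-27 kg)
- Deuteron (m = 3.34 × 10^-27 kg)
The particle is an electron.

From λ = h/(mv), solve for mass:

m = h/(λv)
m = (6.626 × 10^-34 J·s) / (3.67 × 10^-10 m × 1.98 × 10^6 m/s)
m = 9.12 × 10^-31 kg

Comparing with the listed masses, this is closest to an electron.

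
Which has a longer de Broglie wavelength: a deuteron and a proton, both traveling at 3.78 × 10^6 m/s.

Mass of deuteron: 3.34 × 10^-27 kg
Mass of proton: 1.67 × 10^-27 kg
The proton has the longer wavelength.

Using λ = h/(mv), since both particles have the same velocity, the wavelength depends only on mass.

For deuteron: λ₁ = h/(m₁v) = 5.25 × 10^-14 m
For proton: λ₂ = h/(m₂v) = 1.05 × 10^-13 m

Since λ ∝ 1/m at constant velocity, the lighter particle has the longer wavelength.

The proton has the longer de Broglie wavelength.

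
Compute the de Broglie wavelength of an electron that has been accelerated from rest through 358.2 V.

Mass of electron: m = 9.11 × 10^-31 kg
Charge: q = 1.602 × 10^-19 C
6.48 × 10^-11 m

When a particle is accelerated through voltage V, it gains kinetic energy KE = qV.

The de Broglie wavelength is then λ = h/√(2mqV):

λ = h/√(2mqV)
λ = (6.626 × 10^-34 J·s) / √(2 × 9.11 × 10^-31 kg × 1.602 × 10^-19 C × 358.2 V)
λ = 6.48 × 10^-11 m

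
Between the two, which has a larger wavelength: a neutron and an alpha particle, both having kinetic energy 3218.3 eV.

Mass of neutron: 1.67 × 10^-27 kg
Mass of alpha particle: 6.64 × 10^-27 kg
The neutron has the longer wavelength.

Using λ = h/√(2mKE):

For neutron: λ₁ = h/√(2m₁KE) = 5.05 × 10^-13 m
For alpha particle: λ₂ = h/√(2m₂KE) = 2.53 × 10^-13 m

Since λ ∝ 1/√m at constant kinetic energy, the lighter particle has the longer wavelength.

The neutron has the longer de Broglie wavelength.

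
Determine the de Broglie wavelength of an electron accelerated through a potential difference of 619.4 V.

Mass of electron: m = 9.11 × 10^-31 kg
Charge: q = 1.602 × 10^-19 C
4.93 × 10^-11 m

When a particle is accelerated through voltage V, it gains kinetic energy KE = qV.

The de Broglie wavelength is then λ = h/√(2mqV):

λ = h/√(2mqV)
λ = (6.626 × 10^-34 J·s) / √(2 × 9.11 × 10^-31 kg × 1.602 × 10^-19 C × 619.4 V)
λ = 4.93 × 10^-11 m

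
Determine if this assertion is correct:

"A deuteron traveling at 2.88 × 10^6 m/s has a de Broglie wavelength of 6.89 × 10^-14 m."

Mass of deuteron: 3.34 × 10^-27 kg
True

The claim is correct.

Using λ = h/(mv):
λ = (6.626 × 10^-34 J·s) / (3.34 × 10^-27 kg × 2.88 × 10^6 m/s)
λ = 6.89 × 10^-14 m

This matches the claimed value.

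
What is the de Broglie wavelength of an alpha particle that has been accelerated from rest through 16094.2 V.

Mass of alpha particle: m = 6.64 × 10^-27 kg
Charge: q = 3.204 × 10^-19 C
8.01 × 10^-14 m

When a particle is accelerated through voltage V, it gains kinetic energy KE = qV.

The de Broglie wavelength is then λ = h/√(2mqV):

λ = h/√(2mqV)
λ = (6.626 × 10^-34 J·s) / √(2 × 6.64 × 10^-27 kg × 3.204 × 10^-19 C × 16094.2 V)
λ = 8.01 × 10^-14 m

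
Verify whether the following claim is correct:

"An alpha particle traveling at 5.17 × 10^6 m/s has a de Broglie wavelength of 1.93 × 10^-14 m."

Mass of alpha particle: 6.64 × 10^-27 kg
True

The claim is correct.

Using λ = h/(mv):
λ = (6.626 × 10^-34 J·s) / (6.64 × 10^-27 kg × 5.17 × 10^6 m/s)
λ = 1.93 × 10^-14 m

This matches the claimed value.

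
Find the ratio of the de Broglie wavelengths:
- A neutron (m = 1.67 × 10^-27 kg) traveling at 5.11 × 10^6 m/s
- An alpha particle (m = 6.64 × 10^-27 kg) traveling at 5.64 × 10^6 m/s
λ₁/λ₂ = 4.39

Using λ = h/(mv):

λ₁ = h/(m₁v₁) = 7.76 × 10^-14 m
λ₂ = h/(m₂v₂) = 1.77 × 10^-14 m

Ratio λ₁/λ₂ = (m₂v₂)/(m₁v₁)
         = (6.64 × 10^-27 kg × 5.64 × 10^6 m/s) / (1.67 × 10^-27 kg × 5.11 × 10^6 m/s)
         = 4.39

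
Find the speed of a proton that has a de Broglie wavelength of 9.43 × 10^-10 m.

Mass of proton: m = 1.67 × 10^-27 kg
4.21 × 10^2 m/s

From the de Broglie relation λ = h/(mv), we solve for v:

v = h/(mλ)
v = (6.626 × 10^-34 J·s) / (1.67 × 10^-27 kg × 9.43 × 10^-10 m)
v = 4.21 × 10^2 m/s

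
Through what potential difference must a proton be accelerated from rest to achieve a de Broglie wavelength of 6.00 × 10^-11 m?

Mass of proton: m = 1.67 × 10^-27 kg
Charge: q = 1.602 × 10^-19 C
2.28 × 10^-1 V

From λ = h/√(2mqV), we solve for V:

λ² = h²/(2mqV)
V = h²/(2mqλ²)
V = (6.626 × 10^-34 J·s)² / (2 × 1.67 × 10^-27 kg × 1.602 × 10^-19 C × (6.00 × 10^-11 m)²)
V = 2.28 × 10^-1 V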